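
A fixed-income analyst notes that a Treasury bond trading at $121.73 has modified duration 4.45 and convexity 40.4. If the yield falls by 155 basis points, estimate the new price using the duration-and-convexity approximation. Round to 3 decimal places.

Duration effect: -D_mod·Δy = -4.45 × (-0.0155) = +0.068975
Convexity effect: ½·C·(Δy)² = 0.5 × 40.4 × (-0.0155)² = +0.00485305
ΔP/P ≈ +0.068975 + 0.00485305 = +0.07382805
New price ≈ 121.73 × (1 + 0.07382805) = 130.7170885265.

$130.717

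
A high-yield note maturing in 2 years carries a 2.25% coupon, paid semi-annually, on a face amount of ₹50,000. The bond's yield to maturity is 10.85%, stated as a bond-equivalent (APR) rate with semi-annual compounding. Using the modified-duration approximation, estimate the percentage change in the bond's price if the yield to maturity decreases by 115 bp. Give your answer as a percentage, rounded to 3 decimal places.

+2.142%

Periodic yield y = 0.05425. Modified duration first:
  t   CF        PV=CF/(1+0.05425)^t    t·PV
  1       562.50       533.5547       533.5547
  2       562.50       506.0988     1,012.1976
  3       562.50       480.0558     1,440.1673
  4    50,562.50    40,931.1645   163,724.6579
  Σ                 42,450.8737   166,710.5774
P = 42,450.8737; D_Mac = 3.92714 half-year periods = 1.96357 yrs; D_mod = 1.96357/(1+0.05425) = 1.86253 yrs.
ΔP/P ≈ -D_mod · Δy = -1.86253 × (-0.0115) = +0.021419 = +2.1419%.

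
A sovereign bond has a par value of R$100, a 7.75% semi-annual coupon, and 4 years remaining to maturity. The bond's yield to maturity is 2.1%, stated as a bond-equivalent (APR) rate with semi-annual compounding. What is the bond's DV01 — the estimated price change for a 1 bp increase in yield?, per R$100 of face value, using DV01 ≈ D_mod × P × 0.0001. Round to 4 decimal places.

R$0.0429

Periodic yield y = 0.0105.
  t   CF        PV=CF/(1+0.0105)^t    t·PV
  1        3.875         3.8347         3.8347
  2        3.875         3.7949         7.5898
  3        3.875         3.7555        11.2664
  4        3.875         3.7164        14.8657
  5        3.875         3.6778        18.3891
  6        3.875         3.6396        21.8376
  7        3.875         3.6018        25.2125
  8      103.875        95.5478       764.3821
  Σ                    121.5685       867.3778
P = 121.5685; D_Mac = 7.13489 half-year periods = 3.56745 yrs; D_mod = 3.53038 yrs.
DV01 ≈ 3.53038 × 121.5685 × 0.0001 = 0.042918.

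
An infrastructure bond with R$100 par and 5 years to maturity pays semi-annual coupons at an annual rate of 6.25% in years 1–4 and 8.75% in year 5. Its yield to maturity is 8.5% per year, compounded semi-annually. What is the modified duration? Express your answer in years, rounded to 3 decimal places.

4.164 years

Periodic yield y = 0.0425. First find Macaulay duration:
  t   CF        PV=CF/(1+0.0425)^t    t·PV
  1        3.125         2.9976         2.9976
  2        3.125         2.8754         5.7508
  3        3.125         2.7582         8.2745
  4        3.125         2.6457        10.5829
  5        3.125         2.5379        12.6894
  6        3.125         2.4344        14.6065
  7        3.125         2.3352        16.3462
  8        3.125         2.2400        17.9197
  9        4.375         3.0081        27.0730
  10     104.375        68.8392       688.3921
  Σ                     92.6716       804.6326
P = 92.6716; Macaulay duration = 804.6326 / 92.6716 = 8.68262 half-year periods = 4.34131 years.
Modified duration = D_Mac / (1 + y) = 4.34131 / 1.0425 = 4.16433 years.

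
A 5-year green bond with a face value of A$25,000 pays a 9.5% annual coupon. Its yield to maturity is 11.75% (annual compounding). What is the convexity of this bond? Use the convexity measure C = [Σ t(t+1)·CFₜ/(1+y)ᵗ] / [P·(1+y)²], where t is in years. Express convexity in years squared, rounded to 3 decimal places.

18.756

With y = 0.1175:
  t   CF        PV=CF/(1+0.1175)^t    t·PV        t(t+1)·PV
  1     2,375.00     2,125.2796     2,125.2796       4,250.5593
  2     2,375.00     1,901.8162     3,803.6325      11,410.8974
  3     2,375.00     1,701.8490     5,105.5469      20,422.1878
  4     2,375.00     1,522.9074     6,091.6295      30,458.1473
  5    27,375.00    15,707.8400    78,539.2000     471,235.1999
  Σ                 22,959.6922    95,665.2885     537,776.9917
P = 22,959.6922.
Convexity = Σ t(t+1)·PV / [P·(1+y)²] = 537,776.9917 / (22,959.6922 × 1.248806) = 18.75604.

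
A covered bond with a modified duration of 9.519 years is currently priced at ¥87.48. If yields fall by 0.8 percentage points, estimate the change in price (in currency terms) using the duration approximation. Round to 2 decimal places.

+¥6.66

Duration approximation: ΔP/P ≈ -D_mod · Δy = -9.519 × (-0.008) = +0.076152.
ΔP ≈ 87.48 × (+0.076152) = +6.66177696.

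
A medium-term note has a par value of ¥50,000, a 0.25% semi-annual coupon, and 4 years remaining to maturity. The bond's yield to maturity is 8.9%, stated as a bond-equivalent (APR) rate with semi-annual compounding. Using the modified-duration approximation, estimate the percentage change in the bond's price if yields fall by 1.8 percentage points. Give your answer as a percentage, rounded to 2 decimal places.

Periodic yield y = 0.0445. Modified duration first:
  t   CF        PV=CF/(1+0.0445)^t    t·PV
  1        62.50        59.8372        59.8372
  2        62.50        57.2879       114.5759
  3        62.50        54.8472       164.5417
  4        62.50        52.5105       210.0420
  5        62.50        50.2733       251.3667
  6        62.50        48.1315       288.7890
  7        62.50        46.0809       322.5663
  8    50,062.50    35,338.2451   282,705.9610
  Σ                 35,707.2138   284,117.6798
P = 35,707.2138; D_Mac = 7.95687 half-year periods = 3.97844 yrs; D_mod = 3.97844/(1+0.0445) = 3.80894 yrs.
ΔP/P ≈ -D_mod · Δy = -3.80894 × (-0.018) = +0.068561 = +6.8561%.

+6.86%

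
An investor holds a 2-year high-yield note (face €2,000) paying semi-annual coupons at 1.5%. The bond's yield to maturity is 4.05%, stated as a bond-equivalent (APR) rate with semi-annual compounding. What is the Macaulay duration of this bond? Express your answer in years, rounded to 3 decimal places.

1.977 years

Periodic yield y = 0.02025. Discount each cash flow and weight by its period:
  t   CF        PV=CF/(1+0.02025)^t    t·PV
  1        15.00        14.7023        14.7023
  2        15.00        14.4105        28.8209
  3        15.00        14.1244        42.3733
  4     2,015.00     1,859.7246     7,438.8984
  Σ                  1,902.9618     7,524.7950
Price P = Σ PV = 1,902.9618.
Macaulay duration = Σ(t·PV) / P = 7,524.7950 / 1,902.9618 = 3.95425 half-year periods.
In years: 3.95425 / 2 = 1.97713 years.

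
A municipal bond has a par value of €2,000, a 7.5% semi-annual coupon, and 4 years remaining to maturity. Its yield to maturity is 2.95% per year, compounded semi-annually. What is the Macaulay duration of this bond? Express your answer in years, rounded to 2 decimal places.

Periodic yield y = 0.01475. Discount each cash flow and weight by its period:
  t   CF        PV=CF/(1+0.01475)^t    t·PV
  1        75.00        73.9098        73.9098
  2        75.00        72.8355       145.6710
  3        75.00        71.7768       215.3304
  4        75.00        70.7335       282.9339
  5        75.00        69.7053       348.5266
  6        75.00        68.6921       412.1527
  7        75.00        67.6936       473.8555
  8     2,075.00     1,845.6342    14,765.0733
  Σ                  2,340.9809    16,717.4533
Price P = Σ PV = 2,340.9809.
Macaulay duration = Σ(t·PV) / P = 16,717.4533 / 2,340.9809 = 7.14122 half-year periods.
In years: 7.14122 / 2 = 3.57061 years.

3.57 years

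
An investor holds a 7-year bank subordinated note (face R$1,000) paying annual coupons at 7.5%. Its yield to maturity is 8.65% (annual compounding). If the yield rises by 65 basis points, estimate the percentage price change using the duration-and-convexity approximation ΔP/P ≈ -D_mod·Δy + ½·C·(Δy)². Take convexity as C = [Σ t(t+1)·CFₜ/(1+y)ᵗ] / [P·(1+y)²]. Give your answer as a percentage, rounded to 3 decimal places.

With y = 0.0865:
  t   CF        PV=CF/(1+0.0865)^t    t·PV        t(t+1)·PV
  1        75.00        69.0290        69.0290         138.0580
  2        75.00        63.5334       127.0667         381.2001
  3        75.00        58.4752       175.4257         701.7030
  4        75.00        53.8198       215.2793       1,076.3966
  5        75.00        49.5351       247.6753       1,486.0515
  6        75.00        45.5914       273.5484       1,914.8386
  7     1,075.00       601.4511     4,210.1580      33,681.2636
  Σ                    941.4350     5,318.1824      39,379.5115
P = 941.4350; D_Mac = 5.64902 yrs; D_mod = 5.19928 yrs; C = 35.43403.
Duration effect: -5.19928 × (+0.0065) = -0.033795
Convexity effect: 0.5 × 35.43403 × (0.0065)² = +0.0007485
ΔP/P ≈ -0.033795 + 0.0007485 = -0.033047 = -3.3047%.

-3.305%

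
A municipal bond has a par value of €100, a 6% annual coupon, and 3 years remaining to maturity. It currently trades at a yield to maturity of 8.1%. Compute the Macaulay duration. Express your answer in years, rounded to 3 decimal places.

Periodic yield y = 0.081. Discount each cash flow and weight by its year:
  t   CF        PV=CF/(1+0.081)^t    t·PV
  1         6.00         5.5504         5.5504
  2         6.00         5.1345        10.2690
  3       106.00        83.9129       251.7387
  Σ                     94.5978       267.5582
Price P = Σ PV = 94.5978.
Macaulay duration = Σ(t·PV) / P = 267.5582 / 94.5978 = 2.82838 years.

2.828 years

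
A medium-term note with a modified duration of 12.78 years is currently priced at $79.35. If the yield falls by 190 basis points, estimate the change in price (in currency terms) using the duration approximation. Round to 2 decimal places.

+$19.27

Duration approximation: ΔP/P ≈ -D_mod · Δy = -12.78 × (-0.019) = +0.242820.
ΔP ≈ 79.35 × (+0.242820) = +19.267767.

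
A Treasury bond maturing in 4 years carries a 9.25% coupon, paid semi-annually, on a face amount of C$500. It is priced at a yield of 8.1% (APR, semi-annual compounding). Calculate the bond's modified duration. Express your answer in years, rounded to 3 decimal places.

3.311 years

Periodic yield y = 0.0405. First find Macaulay duration:
  t   CF        PV=CF/(1+0.0405)^t    t·PV
  1       23.125        22.2249        22.2249
  2       23.125        21.3598        42.7196
  3       23.125        20.5284        61.5853
  4       23.125        19.7294        78.9175
  5       23.125        18.9614        94.8072
  6       23.125        18.2234       109.3404
  7       23.125        17.5141       122.5985
  8      523.125       380.7753     3,046.2026
  Σ                    519.3167     3,578.3960
P = 519.3167; Macaulay duration = 3,578.3960 / 519.3167 = 6.89058 half-year periods = 3.44529 years.
Modified duration = D_Mac / (1 + y) = 3.44529 / 1.0405 = 3.31119 years.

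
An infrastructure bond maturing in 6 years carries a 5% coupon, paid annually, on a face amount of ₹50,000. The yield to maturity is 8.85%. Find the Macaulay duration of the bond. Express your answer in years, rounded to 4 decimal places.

5.2514 years

Periodic yield y = 0.0885. Discount each cash flow and weight by its year:
  t   CF        PV=CF/(1+0.0885)^t    t·PV
  1     2,500.00     2,296.7386     2,296.7386
  2     2,500.00     2,110.0033     4,220.0067
  3     2,500.00     1,938.4505     5,815.3514
  4     2,500.00     1,780.8456     7,123.3825
  5     2,500.00     1,636.0548     8,180.2739
  6    52,500.00    31,563.7579   189,382.5472
  Σ                 41,325.8507   217,018.3003
Price P = Σ PV = 41,325.8507.
Macaulay duration = Σ(t·PV) / P = 217,018.3003 / 41,325.8507 = 5.25139 years.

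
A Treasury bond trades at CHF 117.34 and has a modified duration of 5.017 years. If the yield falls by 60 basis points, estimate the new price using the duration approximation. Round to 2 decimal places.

CHF 120.87

Duration approximation: ΔP/P ≈ -D_mod · Δy = -5.017 × (-0.006) = +0.030102.
New price ≈ 117.34 × (1 + 0.030102) = 120.87216868.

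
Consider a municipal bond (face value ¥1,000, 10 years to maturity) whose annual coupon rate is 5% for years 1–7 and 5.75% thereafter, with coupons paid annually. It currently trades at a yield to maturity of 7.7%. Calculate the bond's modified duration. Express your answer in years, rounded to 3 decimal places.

7.324 years

Periodic yield y = 0.077. First find Macaulay duration:
  t   CF        PV=CF/(1+0.077)^t    t·PV
  1        50.00        46.4253        46.4253
  2        50.00        43.1061        86.2122
  3        50.00        40.0242       120.0727
  4        50.00        37.1627       148.6508
  5        50.00        34.5058       172.5288
  6        50.00        32.0388       192.2326
  7        50.00        29.7482       208.2371
  8        57.50        31.7645       254.1161
  9        57.50        29.4935       265.4416
  10    1,057.50       503.6436     5,036.4363
  Σ                    827.9126     6,530.3533
P = 827.9126; Macaulay duration = 6,530.3533 / 827.9126 = 7.88773 years.
Modified duration = D_Mac / (1 + y) = 7.88773 / 1.077 = 7.32380 years.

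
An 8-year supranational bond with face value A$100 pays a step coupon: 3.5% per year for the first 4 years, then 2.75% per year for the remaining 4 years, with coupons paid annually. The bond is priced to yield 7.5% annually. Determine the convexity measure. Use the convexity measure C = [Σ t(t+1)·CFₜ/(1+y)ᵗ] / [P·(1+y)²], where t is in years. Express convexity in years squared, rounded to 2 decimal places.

With y = 0.075:
  t   CF        PV=CF/(1+0.075)^t    t·PV        t(t+1)·PV
  1         3.50         3.2558         3.2558           6.5116
  2         3.50         3.0287         6.0573          18.1720
  3         3.50         2.8174         8.4521          33.8083
  4         3.50         2.6208        10.4832          52.4160
  5         2.75         1.9155         9.5777          57.4661
  6         2.75         1.7819        10.6914          74.8396
  7         2.75         1.6576        11.6030          92.8243
  8       102.75        57.6122       460.8972       4,148.0751
  Σ                     74.6898       521.0177       4,484.1130
P = 74.6898.
Convexity = Σ t(t+1)·PV / [P·(1+y)²] = 4,484.1130 / (74.6898 × 1.155625) = 51.95153.

51.95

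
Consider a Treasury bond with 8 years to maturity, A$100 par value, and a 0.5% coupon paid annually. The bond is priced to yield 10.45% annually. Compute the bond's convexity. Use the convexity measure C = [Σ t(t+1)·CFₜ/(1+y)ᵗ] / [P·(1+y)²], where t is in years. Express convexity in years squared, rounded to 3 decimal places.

56.901

With y = 0.1045:
  t   CF        PV=CF/(1+0.1045)^t    t·PV        t(t+1)·PV
  1         0.50         0.4527         0.4527           0.9054
  2         0.50         0.4099         0.8197           2.4592
  3         0.50         0.3711         1.1133           4.4530
  4         0.50         0.3360         1.3439           6.7195
  5         0.50         0.3042         1.5209           9.1256
  6         0.50         0.2754         1.6524          11.5671
  7         0.50         0.2494         1.7455          13.9636
  8       100.50        45.3775       363.0198       3,267.1780
  Σ                     47.7760       371.6682       3,316.3714
P = 47.7760.
Convexity = Σ t(t+1)·PV / [P·(1+y)²] = 3,316.3714 / (47.7760 × 1.219920) = 56.90123.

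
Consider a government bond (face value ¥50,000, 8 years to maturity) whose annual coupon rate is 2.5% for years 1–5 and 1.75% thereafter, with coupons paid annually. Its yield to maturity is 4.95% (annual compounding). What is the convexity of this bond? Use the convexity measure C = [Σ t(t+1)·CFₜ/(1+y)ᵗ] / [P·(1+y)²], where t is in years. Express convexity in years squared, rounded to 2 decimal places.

57.72

With y = 0.0495:
  t   CF        PV=CF/(1+0.0495)^t    t·PV        t(t+1)·PV
  1     1,250.00     1,191.0434     1,191.0434       2,382.0867
  2     1,250.00     1,134.8674     2,269.7348       6,809.2045
  3     1,250.00     1,081.3410     3,244.0231      12,976.0924
  4     1,250.00     1,030.3392     4,121.3570      20,606.7849
  5     1,250.00       981.7430     4,908.7148      29,452.2890
  6       875.00       654.8071     3,928.8427      27,501.8992
  7       875.00       623.9229     4,367.4606      34,939.6845
  8    50,875.00    34,565.6620   276,525.2960   2,488,727.6640
  Σ                 41,263.7261   300,556.4724   2,623,395.7052
P = 41,263.7261.
Convexity = Σ t(t+1)·PV / [P·(1+y)²] = 2,623,395.7052 / (41,263.7261 × 1.101450) = 57.72055.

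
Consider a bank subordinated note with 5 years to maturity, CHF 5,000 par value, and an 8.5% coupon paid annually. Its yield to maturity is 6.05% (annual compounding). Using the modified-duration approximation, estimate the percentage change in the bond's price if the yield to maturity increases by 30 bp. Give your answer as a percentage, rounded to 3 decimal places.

-1.220%

Periodic yield y = 0.0605. Modified duration first:
  t   CF        PV=CF/(1+0.0605)^t    t·PV
  1       425.00       400.7544       400.7544
  2       425.00       377.8919       755.7838
  3       425.00       356.3337     1,069.0011
  4       425.00       336.0054     1,344.0215
  5     5,425.00     4,044.3281    20,221.6404
  Σ                  5,515.3134    23,791.2012
P = 5,515.3134; D_Mac = 4.31366 yrs; D_mod = 4.31366/(1+0.0605) = 4.06757 yrs.
ΔP/P ≈ -D_mod · Δy = -4.06757 × (+0.003) = -0.012203 = -1.2203%.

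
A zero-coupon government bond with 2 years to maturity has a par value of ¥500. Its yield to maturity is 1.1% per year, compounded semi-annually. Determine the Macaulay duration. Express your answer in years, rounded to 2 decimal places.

A zero-coupon bond has a single cash flow at maturity, so its Macaulay duration equals its maturity: 2 years.
(Equivalently: 4 semi-annual periods ÷ 2 = 2 years.)

2.00 years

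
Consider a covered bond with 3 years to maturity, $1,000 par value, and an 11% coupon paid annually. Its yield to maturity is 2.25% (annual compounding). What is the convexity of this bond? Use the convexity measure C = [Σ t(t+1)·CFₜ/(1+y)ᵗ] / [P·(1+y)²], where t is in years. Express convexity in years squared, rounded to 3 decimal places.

With y = 0.0225:
  t   CF        PV=CF/(1+0.0225)^t    t·PV        t(t+1)·PV
  1       110.00       107.5795       107.5795         215.1589
  2       110.00       105.2122       210.4244         631.2731
  3     1,110.00     1,038.3243     3,114.9730      12,459.8919
  Σ                  1,251.1160     3,432.9768      13,306.3240
P = 1,251.1160.
Convexity = Σ t(t+1)·PV / [P·(1+y)²] = 13,306.3240 / (1,251.1160 × 1.045506) = 10.17265.

10.173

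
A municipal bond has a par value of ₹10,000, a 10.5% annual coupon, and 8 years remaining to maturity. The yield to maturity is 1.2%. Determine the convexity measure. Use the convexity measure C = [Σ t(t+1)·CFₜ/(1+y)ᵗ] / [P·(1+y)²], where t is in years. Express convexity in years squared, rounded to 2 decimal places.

With y = 0.012:
  t   CF        PV=CF/(1+0.012)^t    t·PV        t(t+1)·PV
  1     1,050.00     1,037.5494     1,037.5494       2,075.0988
  2     1,050.00     1,025.2464     2,050.4929       6,151.4787
  3     1,050.00     1,013.0894     3,039.2681      12,157.0725
  4     1,050.00     1,001.0765     4,004.3058      20,021.5292
  5     1,050.00       989.2060     4,946.0299      29,676.1796
  6     1,050.00       977.4763     5,864.8576      41,054.0034
  7     1,050.00       965.8856     6,761.1995      54,089.5961
  8    11,050.00    10,044.2654    80,354.1229     723,187.1062
  Σ                 17,053.7950   108,057.8263     888,412.0646
P = 17,053.7950.
Convexity = Σ t(t+1)·PV / [P·(1+y)²] = 888,412.0646 / (17,053.7950 × 1.024144) = 50.86656.

50.87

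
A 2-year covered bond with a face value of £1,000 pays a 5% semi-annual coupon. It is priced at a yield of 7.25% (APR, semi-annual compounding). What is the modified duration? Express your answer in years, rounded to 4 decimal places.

1.8589 years

Periodic yield y = 0.03625. First find Macaulay duration:
  t   CF        PV=CF/(1+0.03625)^t    t·PV
  1        25.00        24.1255        24.1255
  2        25.00        23.2815        46.5630
  3        25.00        22.4671        67.4012
  4     1,025.00       888.9262     3,555.7047
  Σ                    958.8002     3,693.7943
P = 958.8002; Macaulay duration = 3,693.7943 / 958.8002 = 3.85252 half-year periods = 1.92626 years.
Modified duration = D_Mac / (1 + y) = 1.92626 / 1.03625 = 1.85887 years.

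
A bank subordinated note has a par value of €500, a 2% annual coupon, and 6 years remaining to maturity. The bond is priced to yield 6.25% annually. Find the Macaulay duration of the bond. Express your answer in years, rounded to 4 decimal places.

5.6705 years

Periodic yield y = 0.0625. Discount each cash flow and weight by its year:
  t   CF        PV=CF/(1+0.0625)^t    t·PV
  1        10.00         9.4118         9.4118
  2        10.00         8.8581        17.7163
  3        10.00         8.3371        25.0112
  4        10.00         7.8466        31.3866
  5        10.00         7.3851        36.9254
  6       510.00       354.4839     2,126.9035
  Σ                    396.3226     2,247.3548
Price P = Σ PV = 396.3226.
Macaulay duration = Σ(t·PV) / P = 2,247.3548 / 396.3226 = 5.67052 years.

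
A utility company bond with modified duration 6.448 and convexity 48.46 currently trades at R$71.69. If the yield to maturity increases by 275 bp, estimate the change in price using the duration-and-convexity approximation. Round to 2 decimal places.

-R$11.40

Duration effect: -D_mod·Δy = -6.448 × (+0.0275) = -0.177320
Convexity effect: ½·C·(Δy)² = 0.5 × 48.46 × (0.0275)² = +0.0183239375
ΔP/P ≈ -0.177320 + 0.0183239375 = -0.1589960625
ΔP ≈ 71.69 × (-0.1589960625) = -11.398427720625.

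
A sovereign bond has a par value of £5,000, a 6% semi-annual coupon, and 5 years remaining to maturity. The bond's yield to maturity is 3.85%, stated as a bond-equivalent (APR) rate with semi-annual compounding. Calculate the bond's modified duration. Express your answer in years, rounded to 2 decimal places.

4.34 years

Periodic yield y = 0.01925. First find Macaulay duration:
  t   CF        PV=CF/(1+0.01925)^t    t·PV
  1       150.00       147.1670       147.1670
  2       150.00       144.3876       288.7751
  3       150.00       141.6606       424.9818
  4       150.00       138.9851       555.9406
  5       150.00       136.3602       681.8010
  6       150.00       133.7849       802.7091
  7       150.00       131.2581       918.8069
  8       150.00       128.7791     1,030.2331
  9       150.00       126.3470     1,137.1226
  10    5,150.00     4,255.9844    42,559.8440
  Σ                  5,484.7140    48,547.3813
P = 5,484.7140; Macaulay duration = 48,547.3813 / 5,484.7140 = 8.85140 half-year periods = 4.42570 years.
Modified duration = D_Mac / (1 + y) = 4.42570 / 1.01925 = 4.34211 years.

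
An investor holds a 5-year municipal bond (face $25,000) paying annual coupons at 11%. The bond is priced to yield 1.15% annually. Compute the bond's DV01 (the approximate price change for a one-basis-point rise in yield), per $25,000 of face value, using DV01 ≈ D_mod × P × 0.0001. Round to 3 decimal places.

$15.582

Periodic yield y = 0.0115.
  t   CF        PV=CF/(1+0.0115)^t    t·PV
  1     2,750.00     2,718.7346     2,718.7346
  2     2,750.00     2,687.8246     5,375.6491
  3     2,750.00     2,657.2660     7,971.7980
  4     2,750.00     2,627.0549    10,508.2195
  5    27,750.00    26,207.9802   131,039.9010
  Σ                 36,898.8602   157,614.3022
P = 36,898.8602; D_Mac = 4.27152 yrs; D_mod = 4.22296 yrs.
DV01 ≈ 4.22296 × 36,898.8602 × 0.0001 = 15.582235.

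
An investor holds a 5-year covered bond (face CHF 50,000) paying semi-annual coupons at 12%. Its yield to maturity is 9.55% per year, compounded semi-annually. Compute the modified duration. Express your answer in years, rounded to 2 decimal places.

Periodic yield y = 0.04775. First find Macaulay duration:
  t   CF        PV=CF/(1+0.04775)^t    t·PV
  1     3,000.00     2,863.2785     2,863.2785
  2     3,000.00     2,732.7878     5,465.5757
  3     3,000.00     2,608.2442     7,824.7325
  4     3,000.00     2,489.3764     9,957.5058
  5     3,000.00     2,375.9260    11,879.6299
  6     3,000.00     2,267.6459    13,605.8754
  7     3,000.00     2,164.3005    15,150.1038
  8     3,000.00     2,065.6650    16,525.3203
  9     3,000.00     1,971.5247    17,743.7226
  10   53,000.00    33,242.9208   332,429.2077
  Σ                 54,781.6699   433,444.9521
P = 54,781.6699; Macaulay duration = 433,444.9521 / 54,781.6699 = 7.91223 half-year periods = 3.95611 years.
Modified duration = D_Mac / (1 + y) = 3.95611 / 1.04775 = 3.77582 years.

3.78 years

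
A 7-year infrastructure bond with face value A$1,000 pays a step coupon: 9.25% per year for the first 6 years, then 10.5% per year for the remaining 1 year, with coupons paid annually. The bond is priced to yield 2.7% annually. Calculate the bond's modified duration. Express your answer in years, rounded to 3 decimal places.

5.577 years

Periodic yield y = 0.027. First find Macaulay duration:
  t   CF        PV=CF/(1+0.027)^t    t·PV
  1        92.50        90.0682        90.0682
  2        92.50        87.7003       175.4005
  3        92.50        85.3946       256.1838
  4        92.50        83.1496       332.5982
  5        92.50        80.9635       404.8177
  6        92.50        78.8350       473.0100
  7     1,105.00       916.9997     6,418.9976
  Σ                  1,423.1108     8,151.0760
P = 1,423.1108; Macaulay duration = 8,151.0760 / 1,423.1108 = 5.72765 years.
Modified duration = D_Mac / (1 + y) = 5.72765 / 1.027 = 5.57707 years.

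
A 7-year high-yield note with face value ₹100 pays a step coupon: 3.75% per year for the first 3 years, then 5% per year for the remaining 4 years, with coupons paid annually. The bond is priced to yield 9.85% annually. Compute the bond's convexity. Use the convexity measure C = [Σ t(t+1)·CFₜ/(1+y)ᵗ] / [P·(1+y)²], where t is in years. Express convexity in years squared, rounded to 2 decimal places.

38.38

With y = 0.0985:
  t   CF        PV=CF/(1+0.0985)^t    t·PV        t(t+1)·PV
  1         3.75         3.4137         3.4137           6.8275
  2         3.75         3.1076         6.2153          18.6459
  3         3.75         2.8290         8.4870          33.9479
  4         5.00         3.4338        13.7350          68.6752
  5         5.00         3.1259        15.6293          93.7758
  6         5.00         2.8456        17.0734         119.5140
  7       105.00        54.3987       380.7912       3,046.3296
  Σ                     73.1543       445.3450       3,387.7159
P = 73.1543.
Convexity = Σ t(t+1)·PV / [P·(1+y)²] = 3,387.7159 / (73.1543 × 1.206702) = 38.37664.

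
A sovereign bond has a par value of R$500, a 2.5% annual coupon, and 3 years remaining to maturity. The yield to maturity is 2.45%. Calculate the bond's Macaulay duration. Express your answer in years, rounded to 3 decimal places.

2.927 years

Periodic yield y = 0.0245. Discount each cash flow and weight by its year:
  t   CF        PV=CF/(1+0.0245)^t    t·PV
  1        12.50        12.2011        12.2011
  2        12.50        11.9093        23.8186
  3       512.50       476.6043     1,429.8130
  Σ                    500.7147     1,465.8326
Price P = Σ PV = 500.7147.
Macaulay duration = Σ(t·PV) / P = 1,465.8326 / 500.7147 = 2.92748 years.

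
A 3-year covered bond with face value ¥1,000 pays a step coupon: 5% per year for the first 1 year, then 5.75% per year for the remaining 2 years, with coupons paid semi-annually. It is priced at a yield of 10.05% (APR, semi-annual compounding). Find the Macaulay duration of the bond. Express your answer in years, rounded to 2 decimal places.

2.80 years

Periodic yield y = 0.05025. Discount each cash flow and weight by its period:
  t   CF        PV=CF/(1+0.05025)^t    t·PV
  1        25.00        23.8039        23.8039
  2        25.00        22.6649        45.3299
  3        28.75        24.8176        74.4528
  4        28.75        23.6302        94.5207
  5        28.75        22.4996       112.4979
  6     1,028.75       766.5733     4,599.4400
  Σ                    883.9895     4,950.0452
Price P = Σ PV = 883.9895.
Macaulay duration = Σ(t·PV) / P = 4,950.0452 / 883.9895 = 5.59967 half-year periods.
In years: 5.59967 / 2 = 2.79983 years.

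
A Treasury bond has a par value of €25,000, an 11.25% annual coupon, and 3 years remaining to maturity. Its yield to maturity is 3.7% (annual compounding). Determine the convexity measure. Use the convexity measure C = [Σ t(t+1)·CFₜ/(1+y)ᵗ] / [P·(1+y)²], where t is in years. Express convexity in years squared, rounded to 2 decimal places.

9.84

With y = 0.037:
  t   CF        PV=CF/(1+0.037)^t    t·PV        t(t+1)·PV
  1     2,812.50     2,712.1504     2,712.1504       5,424.3009
  2     2,812.50     2,615.3813     5,230.7626      15,692.2879
  3    27,812.50    24,940.4198    74,821.2594     299,285.0375
  Σ                 30,267.9516    82,764.1725     320,401.6263
P = 30,267.9516.
Convexity = Σ t(t+1)·PV / [P·(1+y)²] = 320,401.6263 / (30,267.9516 × 1.075369) = 9.84360.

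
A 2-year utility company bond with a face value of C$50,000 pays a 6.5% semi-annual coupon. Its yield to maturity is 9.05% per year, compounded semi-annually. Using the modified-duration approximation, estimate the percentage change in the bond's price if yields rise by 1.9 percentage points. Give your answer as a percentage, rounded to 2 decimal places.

Periodic yield y = 0.04525. Modified duration first:
  t   CF        PV=CF/(1+0.04525)^t    t·PV
  1     1,625.00     1,554.6520     1,554.6520
  2     1,625.00     1,487.3494     2,974.6989
  3     1,625.00     1,422.9605     4,268.8814
  4    51,625.00    43,249.3276   172,997.3104
  Σ                 47,714.2895   181,795.5427
P = 47,714.2895; D_Mac = 3.81009 half-year periods = 1.90504 yrs; D_mod = 1.90504/(1+0.04525) = 1.82257 yrs.
ΔP/P ≈ -D_mod · Δy = -1.82257 × (+0.019) = -0.034629 = -3.4629%.

-3.46%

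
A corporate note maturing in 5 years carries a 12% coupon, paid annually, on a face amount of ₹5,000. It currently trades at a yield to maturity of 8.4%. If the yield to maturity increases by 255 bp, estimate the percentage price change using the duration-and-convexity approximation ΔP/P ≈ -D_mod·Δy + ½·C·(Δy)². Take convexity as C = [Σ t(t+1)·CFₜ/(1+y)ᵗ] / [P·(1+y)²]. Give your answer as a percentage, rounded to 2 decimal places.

With y = 0.084:
  t   CF        PV=CF/(1+0.084)^t    t·PV        t(t+1)·PV
  1       600.00       553.5055       553.5055       1,107.0111
  2       600.00       510.6140     1,021.2279       3,063.6838
  3       600.00       471.0461     1,413.1383       5,652.5531
  4       600.00       434.5444     1,738.1775       8,690.8873
  5     5,600.00     3,741.4644    18,707.3219     112,243.9317
  Σ                  5,711.1743    23,433.3711     130,758.0669
P = 5,711.1743; D_Mac = 4.10307 yrs; D_mod = 3.78512 yrs; C = 19.48429.
Duration effect: -3.78512 × (+0.0255) = -0.096521
Convexity effect: 0.5 × 19.48429 × (0.0255)² = +0.0063348
ΔP/P ≈ -0.096521 + 0.0063348 = -0.090186 = -9.0186%.

-9.02%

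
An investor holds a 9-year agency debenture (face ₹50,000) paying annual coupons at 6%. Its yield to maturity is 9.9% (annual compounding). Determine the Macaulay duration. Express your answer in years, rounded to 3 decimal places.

Periodic yield y = 0.099. Discount each cash flow and weight by its year:
  t   CF        PV=CF/(1+0.099)^t    t·PV
  1     3,000.00     2,729.7543     2,729.7543
  2     3,000.00     2,483.8529     4,967.7058
  3     3,000.00     2,260.1027     6,780.3082
  4     3,000.00     2,056.5084     8,226.0335
  5     3,000.00     1,871.2542     9,356.2711
  6     3,000.00     1,702.6881    10,216.1286
  7     3,000.00     1,549.3067    10,845.1471
  8     3,000.00     1,409.7422    11,277.9380
  9    53,000.00    22,661.9166   203,957.2498
  Σ                 38,725.1263   268,356.5364
Price P = Σ PV = 38,725.1263.
Macaulay duration = Σ(t·PV) / P = 268,356.5364 / 38,725.1263 = 6.92978 years.

6.930 years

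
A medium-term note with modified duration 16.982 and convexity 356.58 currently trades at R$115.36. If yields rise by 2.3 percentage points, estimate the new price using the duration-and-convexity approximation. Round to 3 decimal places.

R$81.182

Duration effect: -D_mod·Δy = -16.982 × (+0.023) = -0.390586
Convexity effect: ½·C·(Δy)² = 0.5 × 356.58 × (0.023)² = +0.09431541
ΔP/P ≈ -0.390586 + 0.09431541 = -0.29627059
New price ≈ 115.36 × (1 - 0.29627059) = 81.1822247376.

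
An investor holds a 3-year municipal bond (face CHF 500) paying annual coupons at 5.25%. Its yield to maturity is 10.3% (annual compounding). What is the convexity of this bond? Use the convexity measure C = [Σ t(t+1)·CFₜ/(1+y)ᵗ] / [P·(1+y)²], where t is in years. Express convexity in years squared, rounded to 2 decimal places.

9.17

With y = 0.103:
  t   CF        PV=CF/(1+0.103)^t    t·PV        t(t+1)·PV
  1        26.25        23.7987        23.7987          47.5975
  2        26.25        21.5764        43.1527         129.4582
  3       526.25       392.1621     1,176.4862       4,705.9447
  Σ                    437.5372     1,243.4376       4,883.0003
P = 437.5372.
Convexity = Σ t(t+1)·PV / [P·(1+y)²] = 4,883.0003 / (437.5372 × 1.216609) = 9.17320.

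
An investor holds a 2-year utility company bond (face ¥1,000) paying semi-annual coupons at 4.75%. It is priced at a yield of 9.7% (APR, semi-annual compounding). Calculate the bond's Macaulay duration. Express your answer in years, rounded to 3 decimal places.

1.928 years

Periodic yield y = 0.0485. Discount each cash flow and weight by its period:
  t   CF        PV=CF/(1+0.0485)^t    t·PV
  1        23.75        22.6514        22.6514
  2        23.75        21.6036        43.2073
  3        23.75        20.6043        61.8130
  4     1,023.75       847.0717     3,388.2868
  Σ                    911.9311     3,515.9585
Price P = Σ PV = 911.9311.
Macaulay duration = Σ(t·PV) / P = 3,515.9585 / 911.9311 = 3.85551 half-year periods.
In years: 3.85551 / 2 = 1.92775 years.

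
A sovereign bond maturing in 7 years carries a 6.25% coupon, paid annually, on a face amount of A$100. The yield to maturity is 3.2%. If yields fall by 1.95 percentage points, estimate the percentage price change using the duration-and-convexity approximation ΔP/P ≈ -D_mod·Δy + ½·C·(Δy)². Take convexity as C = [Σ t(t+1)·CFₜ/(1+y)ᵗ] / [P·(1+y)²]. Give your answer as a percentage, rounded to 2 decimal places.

With y = 0.032:
  t   CF        PV=CF/(1+0.032)^t    t·PV        t(t+1)·PV
  1         6.25         6.0562         6.0562          12.1124
  2         6.25         5.8684        11.7368          35.2105
  3         6.25         5.6864        17.0593          68.2374
  4         6.25         5.5101        22.0405         110.2024
  5         6.25         5.3393        26.6963         160.1780
  6         6.25         5.1737        31.0422         217.2957
  7       106.25        85.2258       596.5806       4,772.6445
  Σ                    118.8599       711.2120       5,375.8808
P = 118.8599; D_Mac = 5.98361 yrs; D_mod = 5.79807 yrs; C = 42.46730.
Duration effect: -5.79807 × (-0.0195) = +0.113062
Convexity effect: 0.5 × 42.46730 × (-0.0195)² = +0.0080741
ΔP/P ≈ +0.113062 + 0.0080741 = +0.121137 = +12.1137%.

+12.11%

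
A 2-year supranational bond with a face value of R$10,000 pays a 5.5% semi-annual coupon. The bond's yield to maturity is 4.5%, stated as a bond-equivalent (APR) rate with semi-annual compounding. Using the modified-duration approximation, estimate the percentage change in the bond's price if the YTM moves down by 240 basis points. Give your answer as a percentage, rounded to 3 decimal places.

+4.511%

Periodic yield y = 0.0225. Modified duration first:
  t   CF        PV=CF/(1+0.0225)^t    t·PV
  1       275.00       268.9487       268.9487
  2       275.00       263.0305       526.0609
  3       275.00       257.2425       771.7275
  4    10,275.00     9,400.0154    37,600.0615
  Σ                 10,189.2370    39,166.7986
P = 10,189.2370; D_Mac = 3.84394 half-year periods = 1.92197 yrs; D_mod = 1.92197/(1+0.0225) = 1.87968 yrs.
ΔP/P ≈ -D_mod · Δy = -1.87968 × (-0.024) = +0.045112 = +4.5112%.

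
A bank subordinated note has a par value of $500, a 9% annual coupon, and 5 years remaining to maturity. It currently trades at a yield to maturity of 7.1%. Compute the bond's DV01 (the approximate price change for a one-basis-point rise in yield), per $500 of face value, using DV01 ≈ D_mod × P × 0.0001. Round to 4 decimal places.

Periodic yield y = 0.071.
  t   CF        PV=CF/(1+0.071)^t    t·PV
  1        45.00        42.0168        42.0168
  2        45.00        39.2314        78.4628
  3        45.00        36.6306       109.8918
  4        45.00        34.2022       136.8090
  5       545.00       386.7668     1,933.8338
  Σ                    538.8478     2,301.0142
P = 538.8478; D_Mac = 4.27025 yrs; D_mod = 3.98716 yrs.
DV01 ≈ 3.98716 × 538.8478 × 0.0001 = 0.214847.

$0.2148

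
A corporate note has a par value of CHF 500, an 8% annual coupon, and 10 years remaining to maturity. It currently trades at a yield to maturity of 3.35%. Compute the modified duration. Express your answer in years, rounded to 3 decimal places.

7.449 years

Periodic yield y = 0.0335. First find Macaulay duration:
  t   CF        PV=CF/(1+0.0335)^t    t·PV
  1        40.00        38.7034        38.7034
  2        40.00        37.4489        74.8978
  3        40.00        36.2350       108.7051
  4        40.00        35.0605       140.2420
  5        40.00        33.9240       169.6202
  6        40.00        32.8244       196.9465
  7        40.00        31.7604       222.3231
  8        40.00        30.7310       245.8477
  9        40.00        29.7348       267.6136
  10      540.00       388.4087     3,884.0870
  Σ                    694.8313     5,348.9865
P = 694.8313; Macaulay duration = 5,348.9865 / 694.8313 = 7.69825 years.
Modified duration = D_Mac / (1 + y) = 7.69825 / 1.0335 = 7.44872 years.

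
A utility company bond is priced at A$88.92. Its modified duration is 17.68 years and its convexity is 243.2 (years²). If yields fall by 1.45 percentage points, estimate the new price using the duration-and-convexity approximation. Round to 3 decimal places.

Duration effect: -D_mod·Δy = -17.68 × (-0.0145) = +0.256360
Convexity effect: ½·C·(Δy)² = 0.5 × 243.2 × (-0.0145)² = +0.0255664
ΔP/P ≈ +0.256360 + 0.0255664 = +0.2819264
New price ≈ 88.92 × (1 + 0.2819264) = 113.988895488.

A$113.989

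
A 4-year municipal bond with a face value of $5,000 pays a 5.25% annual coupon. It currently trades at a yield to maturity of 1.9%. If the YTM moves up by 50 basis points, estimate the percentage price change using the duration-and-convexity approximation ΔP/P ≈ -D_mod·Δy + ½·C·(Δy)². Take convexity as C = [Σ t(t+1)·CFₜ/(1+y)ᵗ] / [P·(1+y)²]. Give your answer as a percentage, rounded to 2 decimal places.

With y = 0.019:
  t   CF        PV=CF/(1+0.019)^t    t·PV        t(t+1)·PV
  1       262.50       257.6055       257.6055         515.2110
  2       262.50       252.8023       505.6045       1,516.8135
  3       262.50       248.0886       744.2657       2,977.0628
  4     5,262.50     4,880.8490    19,523.3960      97,616.9802
  Σ                  5,639.3453    21,030.8717     102,626.0675
P = 5,639.3453; D_Mac = 3.72931 yrs; D_mod = 3.65978 yrs; C = 17.52591.
Duration effect: -3.65978 × (+0.005) = -0.018299
Convexity effect: 0.5 × 17.52591 × (0.005)² = +0.0002191
ΔP/P ≈ -0.018299 + 0.0002191 = -0.018080 = -1.8080%.

-1.81%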